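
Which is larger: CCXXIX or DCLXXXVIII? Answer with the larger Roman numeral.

CCXXIX = 229
DCLXXXVIII = 688
688 is larger

DCLXXXVIII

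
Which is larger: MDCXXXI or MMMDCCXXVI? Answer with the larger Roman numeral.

MDCXXXI = 1631
MMMDCCXXVI = 3726
3726 is larger

MMMDCCXXVI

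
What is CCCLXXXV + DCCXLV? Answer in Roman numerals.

CCCLXXXV = 385
DCCXLV = 745
385 + 745 = 1130

MCXXX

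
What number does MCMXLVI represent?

MCMXLVI: M=1000, CM=900, XL=40, V=5, I=1
1000 + 900 + 40 + 5 + 1 = 1946

1946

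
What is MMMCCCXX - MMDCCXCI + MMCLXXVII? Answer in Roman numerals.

MMMCCCXX = 3320, MMDCCXCI = 2791, MMCLXXVII = 2177
3320 - 2791 = 529
529 + 2177 = 2706

MMDCCVI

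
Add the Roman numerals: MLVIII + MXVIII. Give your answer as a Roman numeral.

MLVIII = 1058
MXVIII = 1018
1058 + 1018 = 2076

MMLXXVI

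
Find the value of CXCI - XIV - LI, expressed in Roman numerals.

CXCI = 191, XIV = 14, LI = 51
191 - 14 = 177
177 - 51 = 126

CXXVI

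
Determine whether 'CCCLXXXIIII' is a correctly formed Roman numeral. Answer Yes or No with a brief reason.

'CCCLXXXIIII': More than 3 consecutive I's

No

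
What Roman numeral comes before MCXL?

MCXL = 1140, so the previous integer is 1140 - 1 = 1139

MCXXXIX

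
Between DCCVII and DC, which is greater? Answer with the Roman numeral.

DCCVII = 707
DC = 600
707 is larger

DCCVII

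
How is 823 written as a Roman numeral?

Convert 823 to Roman numerals:
  823 contains 1×500 (D)
  323 contains 3×100 (CCC)
  23 contains 2×10 (XX)
  3 contains 3×1 (III)

DCCCXXIII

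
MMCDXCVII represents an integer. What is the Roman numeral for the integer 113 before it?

MMCDXCVII = 2497
2497 - 113 = 2384

MMCCCLXXXIV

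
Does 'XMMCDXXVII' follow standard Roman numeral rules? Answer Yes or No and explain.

'XMMCDXXVII': Invalid subtractive combination: XM

No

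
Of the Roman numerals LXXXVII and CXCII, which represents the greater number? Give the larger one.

LXXXVII = 87
CXCII = 192
192 is larger

CXCII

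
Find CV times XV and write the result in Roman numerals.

CV = 105
XV = 15
105 × 15 = 1575

MDLXXV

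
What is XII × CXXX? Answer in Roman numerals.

XII = 12
CXXX = 130
12 × 130 = 1560

MDLX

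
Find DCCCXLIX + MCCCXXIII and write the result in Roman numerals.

DCCCXLIX = 849
MCCCXXIII = 1323
849 + 1323 = 2172

MMCLXXII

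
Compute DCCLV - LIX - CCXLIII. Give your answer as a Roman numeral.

DCCLV = 755, LIX = 59, CCXLIII = 243
755 - 59 = 696
696 - 243 = 453

CDLIII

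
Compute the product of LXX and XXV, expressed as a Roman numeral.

LXX = 70
XXV = 25
70 × 25 = 1750

MDCCL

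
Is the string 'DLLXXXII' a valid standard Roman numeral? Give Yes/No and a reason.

'DLLXXXII': L should not appear more than once

No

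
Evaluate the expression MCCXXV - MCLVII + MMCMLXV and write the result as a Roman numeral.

MCCXXV = 1225, MCLVII = 1157, MMCMLXV = 2965
1225 - 1157 = 68
68 + 2965 = 3033

MMMXXXIII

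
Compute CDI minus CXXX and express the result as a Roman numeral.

CDI = 401
CXXX = 130
401 - 130 = 271

CCLXXI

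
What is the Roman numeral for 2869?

Convert 2869 to Roman numerals:
  2869 contains 2×1000 (MM)
  869 contains 1×500 (D)
  369 contains 3×100 (CCC)
  69 contains 1×50 (L)
  19 contains 1×10 (X)
  9 contains 1×9 (IX)

MMDCCCLXIX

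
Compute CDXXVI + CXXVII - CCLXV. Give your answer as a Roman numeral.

CDXXVI = 426, CXXVII = 127, CCLXV = 265
426 + 127 = 553
553 - 265 = 288

CCLXXXVIII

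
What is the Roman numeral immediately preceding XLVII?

XLVII = 47; previous is 46

XLVI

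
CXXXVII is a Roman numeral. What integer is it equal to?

CXXXVII: C=100, X=10, X=10, X=10, V=5, I=1, I=1
100 + 10 + 10 + 10 + 5 + 1 + 1 = 137

137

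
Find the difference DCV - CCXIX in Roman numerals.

DCV = 605
CCXIX = 219
605 - 219 = 386

CCCLXXXVI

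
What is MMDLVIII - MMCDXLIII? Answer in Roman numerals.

MMDLVIII = 2558
MMCDXLIII = 2443
2558 - 2443 = 115

CXV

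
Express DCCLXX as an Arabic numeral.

DCCLXX: D=500, C=100, C=100, L=50, X=10, X=10
500 + 100 + 100 + 50 + 10 + 10 = 770

770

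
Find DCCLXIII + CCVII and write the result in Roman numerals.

DCCLXIII = 763
CCVII = 207
763 + 207 = 970

CMLXX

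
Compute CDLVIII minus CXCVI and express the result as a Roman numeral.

CDLVIII = 458
CXCVI = 196
458 - 196 = 262

CCLXII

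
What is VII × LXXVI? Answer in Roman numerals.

VII = 7
LXXVI = 76
7 × 76 = 532

DXXXII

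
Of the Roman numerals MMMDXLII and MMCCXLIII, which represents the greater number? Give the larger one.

MMMDXLII = 3542
MMCCXLIII = 2243
3542 is larger

MMMDXLII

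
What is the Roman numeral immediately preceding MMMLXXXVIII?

MMMLXXXVIII = 3088; previous is 3087

MMMLXXXVII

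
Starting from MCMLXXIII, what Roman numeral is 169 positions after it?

MCMLXXIII = 1973
1973 + 169 = 2142

MMCXLII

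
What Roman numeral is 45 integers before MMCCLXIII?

MMCCLXIII = 2263
2263 - 45 = 2218

MMCCXVIII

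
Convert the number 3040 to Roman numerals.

Convert 3040 to Roman numerals:
  3040 contains 3×1000 (MMM)
  40 contains 1×40 (XL)

MMMXL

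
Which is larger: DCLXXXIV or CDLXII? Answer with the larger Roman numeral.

DCLXXXIV = 684
CDLXII = 462
684 is larger

DCLXXXIV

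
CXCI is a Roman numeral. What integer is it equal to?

CXCI: C=100, XC=90, I=1
100 + 90 + 1 = 191

191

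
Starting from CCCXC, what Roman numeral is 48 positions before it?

CCCXC = 390
390 - 48 = 342

CCCXLII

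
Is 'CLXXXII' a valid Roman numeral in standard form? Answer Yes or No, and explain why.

'CLXXXII': Check the rules: uses only the symbols I, V, X, L, C, D, M; no symbol is repeated more than three times in a row; V, L and D each appear at most once; no smaller symbol precedes a larger one (values never increase from left to right). Value: C (100) + L (50) + X (10) + X (10) + X (10) + I (1) + I (1) = 182. So it is a valid standard Roman numeral.

Yes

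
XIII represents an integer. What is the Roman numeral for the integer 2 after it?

XIII = 13
13 + 2 = 15

XV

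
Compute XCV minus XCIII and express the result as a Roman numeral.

XCV = 95
XCIII = 93
95 - 93 = 2

II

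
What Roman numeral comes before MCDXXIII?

MCDXXIII = 1423, so the previous integer is 1423 - 1 = 1422

MCDXXII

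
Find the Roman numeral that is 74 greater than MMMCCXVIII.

MMMCCXVIII = 3218
3218 + 74 = 3292

MMMCCXCII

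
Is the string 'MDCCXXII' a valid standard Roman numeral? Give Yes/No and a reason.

'MDCCXXII': Check the rules: uses only the symbols I, V, X, L, C, D, M; no symbol is repeated more than three times in a row; V, L and D each appear at most once; no smaller symbol precedes a larger one (values never increase from left to right). Value: M (1000) + D (500) + C (100) + C (100) + X (10) + X (10) + I (1) + I (1) = 1722. So it is a valid standard Roman numeral.

Yes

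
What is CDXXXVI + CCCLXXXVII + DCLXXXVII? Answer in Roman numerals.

CDXXXVI = 436, CCCLXXXVII = 387, DCLXXXVII = 687
436 + 387 = 823
823 + 687 = 1510

MDX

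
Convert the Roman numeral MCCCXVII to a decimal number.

MCCCXVII: M=1000, C=100, C=100, C=100, X=10, V=5, I=1, I=1
1000 + 100 + 100 + 100 + 10 + 5 + 1 + 1 = 1317

1317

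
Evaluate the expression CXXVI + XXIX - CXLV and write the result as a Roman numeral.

CXXVI = 126, XXIX = 29, CXLV = 145
126 + 29 = 155
155 - 145 = 10

X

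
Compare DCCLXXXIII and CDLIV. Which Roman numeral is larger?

DCCLXXXIII = 783
CDLIV = 454
783 is larger

DCCLXXXIII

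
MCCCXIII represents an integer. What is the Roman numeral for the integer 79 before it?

MCCCXIII = 1313
1313 - 79 = 1234

MCCXXXIV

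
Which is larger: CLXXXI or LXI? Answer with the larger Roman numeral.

CLXXXI = 181
LXI = 61
181 is larger

CLXXXI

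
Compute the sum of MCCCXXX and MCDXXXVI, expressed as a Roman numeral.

MCCCXXX = 1330
MCDXXXVI = 1436
1330 + 1436 = 2766

MMDCCLXVI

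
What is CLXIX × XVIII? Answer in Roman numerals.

CLXIX = 169
XVIII = 18
169 × 18 = 3042

MMMXLII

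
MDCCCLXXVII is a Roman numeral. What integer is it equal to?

MDCCCLXXVII: M=1000, D=500, C=100, C=100, C=100, L=50, X=10, X=10, V=5, I=1, I=1
1000 + 500 + 100 + 100 + 100 + 50 + 10 + 10 + 5 + 1 + 1 = 1877

1877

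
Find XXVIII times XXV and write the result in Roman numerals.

XXVIII = 28
XXV = 25
28 × 25 = 700

DCC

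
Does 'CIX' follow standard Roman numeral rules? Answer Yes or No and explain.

'CIX': Check the rules: uses only the symbols I, V, X, L, C, D, M; no symbol is repeated more than three times in a row; V, L and D each appear at most once; the only place a smaller symbol precedes a larger one is the allowed subtractive pair IX, the symbol right after such a pair (if any) is smaller than the pair's first symbol, and otherwise the values never increase from left to right. Value: C (100) + IX (9) = 109. So it is a valid standard Roman numeral.

Yes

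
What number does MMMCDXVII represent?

MMMCDXVII: M=1000, M=1000, M=1000, CD=400, X=10, V=5, I=1, I=1
1000 + 1000 + 1000 + 400 + 10 + 5 + 1 + 1 = 3417

3417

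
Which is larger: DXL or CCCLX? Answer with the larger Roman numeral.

DXL = 540
CCCLX = 360
540 is larger

DXL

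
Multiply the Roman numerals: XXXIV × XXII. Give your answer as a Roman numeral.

XXXIV = 34
XXII = 22
34 × 22 = 748

DCCXLVIII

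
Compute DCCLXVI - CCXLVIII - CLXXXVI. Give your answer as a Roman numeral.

DCCLXVI = 766, CCXLVIII = 248, CLXXXVI = 186
766 - 248 = 518
518 - 186 = 332

CCCXXXII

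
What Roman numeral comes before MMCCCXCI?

MMCCCXCI = 2391, so the previous integer is 2391 - 1 = 2390

MMCCCXC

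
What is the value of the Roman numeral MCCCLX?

MCCCLX: M=1000, C=100, C=100, C=100, L=50, X=10
1000 + 100 + 100 + 100 + 50 + 10 = 1360

1360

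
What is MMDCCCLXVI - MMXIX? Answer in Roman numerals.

MMDCCCLXVI = 2866
MMXIX = 2019
2866 - 2019 = 847

DCCCXLVII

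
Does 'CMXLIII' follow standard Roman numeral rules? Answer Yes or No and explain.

'CMXLIII': Check the rules: uses only the symbols I, V, X, L, C, D, M; no symbol is repeated more than three times in a row; V, L and D each appear at most once; the only places a smaller symbol precedes a larger one are the allowed subtractive pairs CM, XL, the symbol right after such a pair (if any) is smaller than the pair's first symbol, and otherwise the values never increase from left to right. Value: CM (900) + XL (40) + I (1) + I (1) + I (1) = 943. So it is a valid standard Roman numeral.

Yes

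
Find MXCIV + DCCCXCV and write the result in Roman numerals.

MXCIV = 1094
DCCCXCV = 895
1094 + 895 = 1989

MCMLXXXIX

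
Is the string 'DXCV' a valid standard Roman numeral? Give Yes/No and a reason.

'DXCV': Check the rules: uses only the symbols I, V, X, L, C, D, M; no symbol is repeated more than three times in a row; V, L and D each appear at most once; the only place a smaller symbol precedes a larger one is the allowed subtractive pair XC, the symbol right after such a pair (if any) is smaller than the pair's first symbol, and otherwise the values never increase from left to right. Value: D (500) + XC (90) + V (5) = 595. So it is a valid standard Roman numeral.

Yes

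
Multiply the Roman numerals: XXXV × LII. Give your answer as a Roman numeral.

XXXV = 35
LII = 52
35 × 52 = 1820

MDCCCXX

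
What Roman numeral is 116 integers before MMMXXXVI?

MMMXXXVI = 3036
3036 - 116 = 2920

MMCMXX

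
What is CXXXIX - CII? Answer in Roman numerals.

CXXXIX = 139
CII = 102
139 - 102 = 37

XXXVII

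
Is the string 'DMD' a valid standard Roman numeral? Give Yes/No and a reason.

'DMD': D should not appear more than once

No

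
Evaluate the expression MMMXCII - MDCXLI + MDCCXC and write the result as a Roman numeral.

MMMXCII = 3092, MDCXLI = 1641, MDCCXC = 1790
3092 - 1641 = 1451
1451 + 1790 = 3241

MMMCCXLI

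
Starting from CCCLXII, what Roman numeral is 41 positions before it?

CCCLXII = 362
362 - 41 = 321

CCCXXI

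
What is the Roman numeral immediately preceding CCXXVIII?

CCXXVIII = 228; previous is 227

CCXXVII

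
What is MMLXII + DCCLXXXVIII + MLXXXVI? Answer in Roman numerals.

MMLXII = 2062, DCCLXXXVIII = 788, MLXXXVI = 1086
2062 + 788 = 2850
2850 + 1086 = 3936

MMMCMXXXVI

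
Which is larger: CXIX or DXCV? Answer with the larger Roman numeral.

CXIX = 119
DXCV = 595
595 is larger

DXCV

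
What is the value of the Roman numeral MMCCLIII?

MMCCLIII: M=1000, M=1000, C=100, C=100, L=50, I=1, I=1, I=1
1000 + 1000 + 100 + 100 + 50 + 1 + 1 + 1 = 2253

2253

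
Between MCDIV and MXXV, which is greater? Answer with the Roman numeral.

MCDIV = 1404
MXXV = 1025
1404 is larger

MCDIV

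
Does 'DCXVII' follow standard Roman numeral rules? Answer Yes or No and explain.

'DCXVII': Check the rules: uses only the symbols I, V, X, L, C, D, M; no symbol is repeated more than three times in a row; V, L and D each appear at most once; no smaller symbol precedes a larger one (values never increase from left to right). Value: D (500) + C (100) + X (10) + V (5) + I (1) + I (1) = 617. So it is a valid standard Roman numeral.

Yes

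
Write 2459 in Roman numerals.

Convert 2459 to Roman numerals:
  2459 contains 2×1000 (MM)
  459 contains 1×400 (CD)
  59 contains 1×50 (L)
  9 contains 1×9 (IX)

MMCDLIX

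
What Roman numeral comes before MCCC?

MCCC = 1300; previous is 1299

MCCXCIX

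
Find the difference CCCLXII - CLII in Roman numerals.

CCCLXII = 362
CLII = 152
362 - 152 = 210

CCX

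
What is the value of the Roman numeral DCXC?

DCXC: D=500, C=100, XC=90
500 + 100 + 90 = 690

690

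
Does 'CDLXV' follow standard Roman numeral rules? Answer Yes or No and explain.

'CDLXV': Check the rules: uses only the symbols I, V, X, L, C, D, M; no symbol is repeated more than three times in a row; V, L and D each appear at most once; the only place a smaller symbol precedes a larger one is the allowed subtractive pair CD, the symbol right after such a pair (if any) is smaller than the pair's first symbol, and otherwise the values never increase from left to right. Value: CD (400) + L (50) + X (10) + V (5) = 465. So it is a valid standard Roman numeral.

Yes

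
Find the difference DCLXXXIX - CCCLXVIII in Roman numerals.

DCLXXXIX = 689
CCCLXVIII = 368
689 - 368 = 321

CCCXXI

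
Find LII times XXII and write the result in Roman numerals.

LII = 52
XXII = 22
52 × 22 = 1144

MCXLIV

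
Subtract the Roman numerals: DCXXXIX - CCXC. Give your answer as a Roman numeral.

DCXXXIX = 639
CCXC = 290
639 - 290 = 349

CCCXLIX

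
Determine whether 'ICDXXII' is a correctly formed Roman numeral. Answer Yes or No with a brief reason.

'ICDXXII': Invalid subtractive combination: IC

No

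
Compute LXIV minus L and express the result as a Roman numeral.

LXIV = 64
L = 50
64 - 50 = 14

XIV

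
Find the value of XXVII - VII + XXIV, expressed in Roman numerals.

XXVII = 27, VII = 7, XXIV = 24
27 - 7 = 20
20 + 24 = 44

XLIV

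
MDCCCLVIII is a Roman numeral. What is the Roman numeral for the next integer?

MDCCCLVIII = 1858, so the next integer is 1858 + 1 = 1859

MDCCCLIX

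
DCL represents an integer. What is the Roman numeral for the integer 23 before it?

DCL = 650
650 - 23 = 627

DCXXVII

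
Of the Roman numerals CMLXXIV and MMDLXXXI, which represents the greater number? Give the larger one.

CMLXXIV = 974
MMDLXXXI = 2581
2581 is larger

MMDLXXXI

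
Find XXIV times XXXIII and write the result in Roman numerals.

XXIV = 24
XXXIII = 33
24 × 33 = 792

DCCXCII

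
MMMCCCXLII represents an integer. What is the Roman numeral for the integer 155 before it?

MMMCCCXLII = 3342
3342 - 155 = 3187

MMMCLXXXVII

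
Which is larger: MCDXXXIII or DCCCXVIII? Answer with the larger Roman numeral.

MCDXXXIII = 1433
DCCCXVIII = 818
1433 is larger

MCDXXXIII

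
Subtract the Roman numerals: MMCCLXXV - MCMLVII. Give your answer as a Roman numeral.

MMCCLXXV = 2275
MCMLVII = 1957
2275 - 1957 = 318

CCCXVIII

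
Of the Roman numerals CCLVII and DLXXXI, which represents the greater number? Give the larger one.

CCLVII = 257
DLXXXI = 581
581 is larger

DLXXXI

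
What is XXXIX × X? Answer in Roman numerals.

XXXIX = 39
X = 10
39 × 10 = 390

CCCXC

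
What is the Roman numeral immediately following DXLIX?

DXLIX = 549; next is 550

DL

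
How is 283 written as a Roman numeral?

Convert 283 to Roman numerals:
  283 contains 2×100 (CC)
  83 contains 1×50 (L)
  33 contains 3×10 (XXX)
  3 contains 3×1 (III)

CCLXXXIII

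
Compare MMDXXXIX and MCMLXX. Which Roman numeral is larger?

MMDXXXIX = 2539
MCMLXX = 1970
2539 is larger

MMDXXXIX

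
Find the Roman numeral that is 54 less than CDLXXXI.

CDLXXXI = 481
481 - 54 = 427

CDXXVII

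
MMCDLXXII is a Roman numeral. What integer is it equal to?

MMCDLXXII: M=1000, M=1000, CD=400, L=50, X=10, X=10, I=1, I=1
1000 + 1000 + 400 + 50 + 10 + 10 + 1 + 1 = 2472

2472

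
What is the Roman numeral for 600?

Convert 600 to Roman numerals:
  600 contains 1×500 (D)
  100 contains 1×100 (C)

DC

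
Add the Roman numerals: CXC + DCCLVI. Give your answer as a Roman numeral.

CXC = 190
DCCLVI = 756
190 + 756 = 946

CMXLVI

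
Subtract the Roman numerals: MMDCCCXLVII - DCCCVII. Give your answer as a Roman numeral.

MMDCCCXLVII = 2847
DCCCVII = 807
2847 - 807 = 2040

MMXL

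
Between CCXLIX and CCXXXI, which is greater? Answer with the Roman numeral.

CCXLIX = 249
CCXXXI = 231
249 is larger

CCXLIX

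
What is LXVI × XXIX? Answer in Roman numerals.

LXVI = 66
XXIX = 29
66 × 29 = 1914

MCMXIV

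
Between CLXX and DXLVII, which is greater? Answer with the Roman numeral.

CLXX = 170
DXLVII = 547
547 is larger

DXLVII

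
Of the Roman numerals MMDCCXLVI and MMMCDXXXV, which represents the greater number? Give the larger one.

MMDCCXLVI = 2746
MMMCDXXXV = 3435
3435 is larger

MMMCDXXXV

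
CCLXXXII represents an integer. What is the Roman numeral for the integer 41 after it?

CCLXXXII = 282
282 + 41 = 323

CCCXXIII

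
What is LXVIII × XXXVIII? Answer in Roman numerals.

LXVIII = 68
XXXVIII = 38
68 × 38 = 2584

MMDLXXXIV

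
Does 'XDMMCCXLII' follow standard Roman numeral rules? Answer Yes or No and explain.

'XDMMCCXLII': Invalid subtractive combination: XD

No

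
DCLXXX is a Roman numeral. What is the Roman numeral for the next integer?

DCLXXX = 680, so the next integer is 680 + 1 = 681

DCLXXXI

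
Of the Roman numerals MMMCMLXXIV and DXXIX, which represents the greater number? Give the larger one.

MMMCMLXXIV = 3974
DXXIX = 529
3974 is larger

MMMCMLXXIV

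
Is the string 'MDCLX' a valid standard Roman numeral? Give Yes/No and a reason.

'MDCLX': Check the rules: uses only the symbols I, V, X, L, C, D, M; no symbol is repeated more than three times in a row; V, L and D each appear at most once; no smaller symbol precedes a larger one (values never increase from left to right). Value: M (1000) + D (500) + C (100) + L (50) + X (10) = 1660. So it is a valid standard Roman numeral.

Yes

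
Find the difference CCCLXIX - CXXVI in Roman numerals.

CCCLXIX = 369
CXXVI = 126
369 - 126 = 243

CCXLIII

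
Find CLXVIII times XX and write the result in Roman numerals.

CLXVIII = 168
XX = 20
168 × 20 = 3360

MMMCCCLX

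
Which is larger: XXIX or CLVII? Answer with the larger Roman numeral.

XXIX = 29
CLVII = 157
157 is larger

CLVII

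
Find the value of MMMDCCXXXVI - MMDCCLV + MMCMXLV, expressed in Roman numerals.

MMMDCCXXXVI = 3736, MMDCCLV = 2755, MMCMXLV = 2945
3736 - 2755 = 981
981 + 2945 = 3926

MMMCMXXVI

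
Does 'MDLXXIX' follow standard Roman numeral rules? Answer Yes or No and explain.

'MDLXXIX': Check the rules: uses only the symbols I, V, X, L, C, D, M; no symbol is repeated more than three times in a row; V, L and D each appear at most once; the only place a smaller symbol precedes a larger one is the allowed subtractive pair IX, the symbol right after such a pair (if any) is smaller than the pair's first symbol, and otherwise the values never increase from left to right. Value: M (1000) + D (500) + L (50) + X (10) + X (10) + IX (9) = 1579. So it is a valid standard Roman numeral.

Yes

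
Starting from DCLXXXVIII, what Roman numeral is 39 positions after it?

DCLXXXVIII = 688
688 + 39 = 727

DCCXXVII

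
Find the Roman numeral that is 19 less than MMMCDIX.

MMMCDIX = 3409
3409 - 19 = 3390

MMMCCCXC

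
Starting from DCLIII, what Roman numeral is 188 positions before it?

DCLIII = 653
653 - 188 = 465

CDLXV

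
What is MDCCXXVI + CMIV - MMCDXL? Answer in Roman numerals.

MDCCXXVI = 1726, CMIV = 904, MMCDXL = 2440
1726 + 904 = 2630
2630 - 2440 = 190

CXC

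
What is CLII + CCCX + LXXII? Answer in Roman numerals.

CLII = 152, CCCX = 310, LXXII = 72
152 + 310 = 462
462 + 72 = 534

DXXXIV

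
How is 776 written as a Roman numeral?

Convert 776 to Roman numerals:
  776 contains 1×500 (D)
  276 contains 2×100 (CC)
  76 contains 1×50 (L)
  26 contains 2×10 (XX)
  6 contains 1×5 (V)
  1 contains 1×1 (I)

DCCLXXVI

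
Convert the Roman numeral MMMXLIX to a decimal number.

MMMXLIX: M=1000, M=1000, M=1000, XL=40, IX=9
1000 + 1000 + 1000 + 40 + 9 = 3049

3049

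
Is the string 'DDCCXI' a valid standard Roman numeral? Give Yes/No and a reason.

'DDCCXI': D should not appear more than once

No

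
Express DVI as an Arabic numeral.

DVI: D=500, V=5, I=1
500 + 5 + 1 = 506

506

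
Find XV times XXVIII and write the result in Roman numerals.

XV = 15
XXVIII = 28
15 × 28 = 420

CDXX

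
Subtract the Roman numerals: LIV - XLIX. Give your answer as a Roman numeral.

LIV = 54
XLIX = 49
54 - 49 = 5

V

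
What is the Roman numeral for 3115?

Convert 3115 to Roman numerals:
  3115 contains 3×1000 (MMM)
  115 contains 1×100 (C)
  15 contains 1×10 (X)
  5 contains 1×5 (V)

MMMCXV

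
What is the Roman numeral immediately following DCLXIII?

DCLXIII = 663, so the next integer is 663 + 1 = 664

DCLXIV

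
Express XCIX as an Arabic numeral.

XCIX: XC=90, IX=9
90 + 9 = 99

99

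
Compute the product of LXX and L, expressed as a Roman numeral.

LXX = 70
L = 50
70 × 50 = 3500

MMMD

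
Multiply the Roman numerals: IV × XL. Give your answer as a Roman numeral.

IV = 4
XL = 40
4 × 40 = 160

CLX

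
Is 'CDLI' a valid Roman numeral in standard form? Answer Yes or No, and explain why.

'CDLI': Check the rules: uses only the symbols I, V, X, L, C, D, M; no symbol is repeated more than three times in a row; V, L and D each appear at most once; the only place a smaller symbol precedes a larger one is the allowed subtractive pair CD, the symbol right after such a pair (if any) is smaller than the pair's first symbol, and otherwise the values never increase from left to right. Value: CD (400) + L (50) + I (1) = 451. So it is a valid standard Roman numeral.

Yes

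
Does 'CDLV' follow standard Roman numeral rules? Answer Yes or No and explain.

'CDLV': Check the rules: uses only the symbols I, V, X, L, C, D, M; no symbol is repeated more than three times in a row; V, L and D each appear at most once; the only place a smaller symbol precedes a larger one is the allowed subtractive pair CD, the symbol right after such a pair (if any) is smaller than the pair's first symbol, and otherwise the values never increase from left to right. Value: CD (400) + L (50) + V (5) = 455. So it is a valid standard Roman numeral.

Yes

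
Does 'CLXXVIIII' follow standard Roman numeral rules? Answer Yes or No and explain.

'CLXXVIIII': More than 3 consecutive I's

No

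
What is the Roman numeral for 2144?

Convert 2144 to Roman numerals:
  2144 contains 2×1000 (MM)
  144 contains 1×100 (C)
  44 contains 1×40 (XL)
  4 contains 1×4 (IV)

MMCXLIV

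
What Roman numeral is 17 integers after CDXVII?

CDXVII = 417
417 + 17 = 434

CDXXXIV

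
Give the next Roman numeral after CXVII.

CXVII = 117, so the next integer is 117 + 1 = 118

CXVIII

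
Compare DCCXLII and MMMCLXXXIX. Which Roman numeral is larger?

DCCXLII = 742
MMMCLXXXIX = 3189
3189 is larger

MMMCLXXXIX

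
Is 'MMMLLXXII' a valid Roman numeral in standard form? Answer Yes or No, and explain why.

'MMMLLXXII': L should not appear more than once

No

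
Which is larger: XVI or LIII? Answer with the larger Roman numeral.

XVI = 16
LIII = 53
53 is larger

LIII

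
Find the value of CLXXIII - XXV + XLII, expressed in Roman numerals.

CLXXIII = 173, XXV = 25, XLII = 42
173 - 25 = 148
148 + 42 = 190

CXC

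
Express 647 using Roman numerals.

Convert 647 to Roman numerals:
  647 contains 1×500 (D)
  147 contains 1×100 (C)
  47 contains 1×40 (XL)
  7 contains 1×5 (V)
  2 contains 2×1 (II)

DCXLVII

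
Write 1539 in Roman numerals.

Convert 1539 to Roman numerals:
  1539 contains 1×1000 (M)
  539 contains 1×500 (D)
  39 contains 3×10 (XXX)
  9 contains 1×9 (IX)

MDXXXIX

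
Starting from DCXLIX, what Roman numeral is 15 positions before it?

DCXLIX = 649
649 - 15 = 634

DCXXXIV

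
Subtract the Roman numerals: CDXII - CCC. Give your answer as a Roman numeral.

CDXII = 412
CCC = 300
412 - 300 = 112

CXII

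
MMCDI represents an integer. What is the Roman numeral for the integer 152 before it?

MMCDI = 2401
2401 - 152 = 2249

MMCCXLIX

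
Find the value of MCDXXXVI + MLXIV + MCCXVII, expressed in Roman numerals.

MCDXXXVI = 1436, MLXIV = 1064, MCCXVII = 1217
1436 + 1064 = 2500
2500 + 1217 = 3717

MMMDCCXVII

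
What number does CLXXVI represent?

CLXXVI: C=100, L=50, X=10, X=10, V=5, I=1
100 + 50 + 10 + 10 + 5 + 1 = 176

176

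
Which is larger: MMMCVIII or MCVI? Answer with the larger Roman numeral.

MMMCVIII = 3108
MCVI = 1106
3108 is larger

MMMCVIII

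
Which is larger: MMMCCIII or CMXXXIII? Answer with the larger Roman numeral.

MMMCCIII = 3203
CMXXXIII = 933
3203 is larger

MMMCCIII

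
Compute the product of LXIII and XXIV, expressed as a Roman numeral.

LXIII = 63
XXIV = 24
63 × 24 = 1512

MDXII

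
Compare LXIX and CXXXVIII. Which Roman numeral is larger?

LXIX = 69
CXXXVIII = 138
138 is larger

CXXXVIII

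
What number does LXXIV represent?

LXXIV: L=50, X=10, X=10, IV=4
50 + 10 + 10 + 4 = 74

74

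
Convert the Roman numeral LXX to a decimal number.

LXX: L=50, X=10, X=10
50 + 10 + 10 = 70

70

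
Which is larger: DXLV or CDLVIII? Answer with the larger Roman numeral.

DXLV = 545
CDLVIII = 458
545 is larger

DXLV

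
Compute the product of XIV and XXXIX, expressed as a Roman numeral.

XIV = 14
XXXIX = 39
14 × 39 = 546

DXLVI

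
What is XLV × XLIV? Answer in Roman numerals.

XLV = 45
XLIV = 44
45 × 44 = 1980

MCMLXXX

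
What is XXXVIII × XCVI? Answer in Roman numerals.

XXXVIII = 38
XCVI = 96
38 × 96 = 3648

MMMDCXLVIII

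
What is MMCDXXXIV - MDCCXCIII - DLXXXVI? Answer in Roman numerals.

MMCDXXXIV = 2434, MDCCXCIII = 1793, DLXXXVI = 586
2434 - 1793 = 641
641 - 586 = 55

LV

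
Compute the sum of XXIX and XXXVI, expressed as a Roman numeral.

XXIX = 29
XXXVI = 36
29 + 36 = 65

LXV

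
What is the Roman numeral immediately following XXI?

XXI = 21; next is 22

XXII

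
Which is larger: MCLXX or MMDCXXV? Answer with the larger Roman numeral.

MCLXX = 1170
MMDCXXV = 2625
2625 is larger

MMDCXXV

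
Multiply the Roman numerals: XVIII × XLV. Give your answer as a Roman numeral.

XVIII = 18
XLV = 45
18 × 45 = 810

DCCCX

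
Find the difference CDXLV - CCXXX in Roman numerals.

CDXLV = 445
CCXXX = 230
445 - 230 = 215

CCXV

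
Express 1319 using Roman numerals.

Convert 1319 to Roman numerals:
  1319 contains 1×1000 (M)
  319 contains 3×100 (CCC)
  19 contains 1×10 (X)
  9 contains 1×9 (IX)

MCCCXIX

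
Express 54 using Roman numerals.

Convert 54 to Roman numerals:
  54 contains 1×50 (L)
  4 contains 1×4 (IV)

LIV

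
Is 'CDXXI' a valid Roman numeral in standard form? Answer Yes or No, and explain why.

'CDXXI': Check the rules: uses only the symbols I, V, X, L, C, D, M; no symbol is repeated more than three times in a row; V, L and D each appear at most once; the only place a smaller symbol precedes a larger one is the allowed subtractive pair CD, the symbol right after such a pair (if any) is smaller than the pair's first symbol, and otherwise the values never increase from left to right. Value: CD (400) + X (10) + X (10) + I (1) = 421. So it is a valid standard Roman numeral.

Yes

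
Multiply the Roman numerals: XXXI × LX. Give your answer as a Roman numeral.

XXXI = 31
LX = 60
31 × 60 = 1860

MDCCCLX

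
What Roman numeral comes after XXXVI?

XXXVI = 36; next is 37

XXXVII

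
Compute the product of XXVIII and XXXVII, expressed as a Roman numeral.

XXVIII = 28
XXXVII = 37
28 × 37 = 1036

MXXXVI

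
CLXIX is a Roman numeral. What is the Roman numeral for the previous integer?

CLXIX = 169, so the previous integer is 169 - 1 = 168

CLXVIII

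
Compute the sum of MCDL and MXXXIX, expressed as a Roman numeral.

MCDL = 1450
MXXXIX = 1039
1450 + 1039 = 2489

MMCDLXXXIX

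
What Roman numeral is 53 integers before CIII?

CIII = 103
103 - 53 = 50

L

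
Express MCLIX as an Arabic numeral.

MCLIX: M=1000, C=100, L=50, IX=9
1000 + 100 + 50 + 9 = 1159

1159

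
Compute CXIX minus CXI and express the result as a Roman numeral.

CXIX = 119
CXI = 111
119 - 111 = 8

VIII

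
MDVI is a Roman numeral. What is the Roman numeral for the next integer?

MDVI = 1506, so the next integer is 1506 + 1 = 1507

MDVII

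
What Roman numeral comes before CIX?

CIX = 109; previous is 108

CVIII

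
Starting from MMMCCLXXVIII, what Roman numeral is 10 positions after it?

MMMCCLXXVIII = 3278
3278 + 10 = 3288

MMMCCLXXXVIII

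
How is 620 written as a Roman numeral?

Convert 620 to Roman numerals:
  620 contains 1×500 (D)
  120 contains 1×100 (C)
  20 contains 2×10 (XX)

DCXX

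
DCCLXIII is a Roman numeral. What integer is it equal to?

DCCLXIII: D=500, C=100, C=100, L=50, X=10, I=1, I=1, I=1
500 + 100 + 100 + 50 + 10 + 1 + 1 + 1 = 763

763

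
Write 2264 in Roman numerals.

Convert 2264 to Roman numerals:
  2264 contains 2×1000 (MM)
  264 contains 2×100 (CC)
  64 contains 1×50 (L)
  14 contains 1×10 (X)
  4 contains 1×4 (IV)

MMCCLXIV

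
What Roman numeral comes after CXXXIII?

CXXXIII = 133; next is 134

CXXXIV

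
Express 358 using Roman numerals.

Convert 358 to Roman numerals:
  358 contains 3×100 (CCC)
  58 contains 1×50 (L)
  8 contains 1×5 (V)
  3 contains 3×1 (III)

CCCLVIII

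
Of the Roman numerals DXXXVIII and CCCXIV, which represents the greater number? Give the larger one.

DXXXVIII = 538
CCCXIV = 314
538 is larger

DXXXVIII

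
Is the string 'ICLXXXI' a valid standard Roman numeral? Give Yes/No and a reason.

'ICLXXXI': Invalid subtractive combination: IC

No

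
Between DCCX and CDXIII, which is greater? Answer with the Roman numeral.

DCCX = 710
CDXIII = 413
710 is larger

DCCX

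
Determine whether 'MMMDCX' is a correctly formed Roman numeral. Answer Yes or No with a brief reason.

'MMMDCX': Check the rules: uses only the symbols I, V, X, L, C, D, M; no symbol is repeated more than three times in a row; V, L and D each appear at most once; no smaller symbol precedes a larger one (values never increase from left to right). Value: M (1000) + M (1000) + M (1000) + D (500) + C (100) + X (10) = 3610. So it is a valid standard Roman numeral.

Yes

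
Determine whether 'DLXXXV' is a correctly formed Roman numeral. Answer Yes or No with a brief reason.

'DLXXXV': Check the rules: uses only the symbols I, V, X, L, C, D, M; no symbol is repeated more than three times in a row; V, L and D each appear at most once; no smaller symbol precedes a larger one (values never increase from left to right). Value: D (500) + L (50) + X (10) + X (10) + X (10) + V (5) = 585. So it is a valid standard Roman numeral.

Yes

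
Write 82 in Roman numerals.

Convert 82 to Roman numerals:
  82 contains 1×50 (L)
  32 contains 3×10 (XXX)
  2 contains 2×1 (II)

LXXXII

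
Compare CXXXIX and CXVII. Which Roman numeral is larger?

CXXXIX = 139
CXVII = 117
139 is larger

CXXXIX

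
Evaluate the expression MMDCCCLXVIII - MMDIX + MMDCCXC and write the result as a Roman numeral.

MMDCCCLXVIII = 2868, MMDIX = 2509, MMDCCXC = 2790
2868 - 2509 = 359
359 + 2790 = 3149

MMMCXLIX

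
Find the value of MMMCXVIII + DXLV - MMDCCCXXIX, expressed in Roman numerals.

MMMCXVIII = 3118, DXLV = 545, MMDCCCXXIX = 2829
3118 + 545 = 3663
3663 - 2829 = 834

DCCCXXXIV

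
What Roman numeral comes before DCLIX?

DCLIX = 659, so the previous integer is 659 - 1 = 658

DCLVIII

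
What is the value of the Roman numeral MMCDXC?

MMCDXC: M=1000, M=1000, CD=400, XC=90
1000 + 1000 + 400 + 90 = 2490

2490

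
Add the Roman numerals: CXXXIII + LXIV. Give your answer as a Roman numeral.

CXXXIII = 133
LXIV = 64
133 + 64 = 197

CXCVII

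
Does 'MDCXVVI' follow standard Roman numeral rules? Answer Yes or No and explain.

'MDCXVVI': V should not appear more than once

No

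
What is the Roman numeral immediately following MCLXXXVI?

MCLXXXVI = 1186, so the next integer is 1186 + 1 = 1187

MCLXXXVII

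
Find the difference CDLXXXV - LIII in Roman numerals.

CDLXXXV = 485
LIII = 53
485 - 53 = 432

CDXXXII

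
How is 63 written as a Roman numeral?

Convert 63 to Roman numerals:
  63 contains 1×50 (L)
  13 contains 1×10 (X)
  3 contains 3×1 (III)

LXIII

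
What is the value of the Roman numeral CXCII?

CXCII: C=100, XC=90, I=1, I=1
100 + 90 + 1 + 1 = 192

192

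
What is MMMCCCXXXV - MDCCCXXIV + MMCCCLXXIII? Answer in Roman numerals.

MMMCCCXXXV = 3335, MDCCCXXIV = 1824, MMCCCLXXIII = 2373
3335 - 1824 = 1511
1511 + 2373 = 3884

MMMDCCCLXXXIV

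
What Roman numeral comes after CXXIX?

CXXIX = 129, so the next integer is 129 + 1 = 130

CXXX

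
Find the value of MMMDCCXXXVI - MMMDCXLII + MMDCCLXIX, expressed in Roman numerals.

MMMDCCXXXVI = 3736, MMMDCXLII = 3642, MMDCCLXIX = 2769
3736 - 3642 = 94
94 + 2769 = 2863

MMDCCCLXIII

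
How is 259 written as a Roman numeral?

Convert 259 to Roman numerals:
  259 contains 2×100 (CC)
  59 contains 1×50 (L)
  9 contains 1×9 (IX)

CCLIX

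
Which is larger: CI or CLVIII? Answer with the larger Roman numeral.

CI = 101
CLVIII = 158
158 is larger

CLVIII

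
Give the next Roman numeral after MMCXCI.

MMCXCI = 2191; next is 2192

MMCXCII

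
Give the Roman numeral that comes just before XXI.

XXI = 21, so the previous integer is 21 - 1 = 20

XX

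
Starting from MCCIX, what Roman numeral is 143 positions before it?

MCCIX = 1209
1209 - 143 = 1066

MLXVI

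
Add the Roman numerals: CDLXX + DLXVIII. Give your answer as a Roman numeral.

CDLXX = 470
DLXVIII = 568
470 + 568 = 1038

MXXXVIII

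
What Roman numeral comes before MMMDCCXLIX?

MMMDCCXLIX = 3749; previous is 3748

MMMDCCXLVIII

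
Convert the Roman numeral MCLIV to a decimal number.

MCLIV: M=1000, C=100, L=50, IV=4
1000 + 100 + 50 + 4 = 1154

1154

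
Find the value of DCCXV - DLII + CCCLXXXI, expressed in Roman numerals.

DCCXV = 715, DLII = 552, CCCLXXXI = 381
715 - 552 = 163
163 + 381 = 544

DXLIV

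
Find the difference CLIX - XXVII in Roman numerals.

CLIX = 159
XXVII = 27
159 - 27 = 132

CXXXII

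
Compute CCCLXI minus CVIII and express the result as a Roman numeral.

CCCLXI = 361
CVIII = 108
361 - 108 = 253

CCLIII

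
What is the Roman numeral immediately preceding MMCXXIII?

MMCXXIII = 2123, so the previous integer is 2123 - 1 = 2122

MMCXXII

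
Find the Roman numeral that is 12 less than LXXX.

LXXX = 80
80 - 12 = 68

LXVIII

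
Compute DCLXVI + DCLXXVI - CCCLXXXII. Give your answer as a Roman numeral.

DCLXVI = 666, DCLXXVI = 676, CCCLXXXII = 382
666 + 676 = 1342
1342 - 382 = 960

CMLX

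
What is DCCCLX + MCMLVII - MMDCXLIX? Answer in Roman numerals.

DCCCLX = 860, MCMLVII = 1957, MMDCXLIX = 2649
860 + 1957 = 2817
2817 - 2649 = 168

CLXVIII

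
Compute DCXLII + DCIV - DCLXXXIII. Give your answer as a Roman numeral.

DCXLII = 642, DCIV = 604, DCLXXXIII = 683
642 + 604 = 1246
1246 - 683 = 563

DLXIII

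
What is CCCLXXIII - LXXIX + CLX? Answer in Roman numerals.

CCCLXXIII = 373, LXXIX = 79, CLX = 160
373 - 79 = 294
294 + 160 = 454

CDLIV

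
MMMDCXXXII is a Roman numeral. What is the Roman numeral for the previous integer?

MMMDCXXXII = 3632; previous is 3631

MMMDCXXXI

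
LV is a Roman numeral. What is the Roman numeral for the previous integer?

LV = 55; previous is 54

LIV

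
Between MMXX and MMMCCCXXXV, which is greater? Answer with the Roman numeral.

MMXX = 2020
MMMCCCXXXV = 3335
3335 is larger

MMMCCCXXXV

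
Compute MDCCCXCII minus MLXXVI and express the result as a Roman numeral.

MDCCCXCII = 1892
MLXXVI = 1076
1892 - 1076 = 816

DCCCXVI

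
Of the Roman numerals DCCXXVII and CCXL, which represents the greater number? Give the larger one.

DCCXXVII = 727
CCXL = 240
727 is larger

DCCXXVII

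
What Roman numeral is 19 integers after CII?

CII = 102
102 + 19 = 121

CXXI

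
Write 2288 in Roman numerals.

Convert 2288 to Roman numerals:
  2288 contains 2×1000 (MM)
  288 contains 2×100 (CC)
  88 contains 1×50 (L)
  38 contains 3×10 (XXX)
  8 contains 1×5 (V)
  3 contains 3×1 (III)

MMCCLXXXVIII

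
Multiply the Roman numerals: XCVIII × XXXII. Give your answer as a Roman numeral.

XCVIII = 98
XXXII = 32
98 × 32 = 3136

MMMCXXXVI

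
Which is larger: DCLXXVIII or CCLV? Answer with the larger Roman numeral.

DCLXXVIII = 678
CCLV = 255
678 is larger

DCLXXVIII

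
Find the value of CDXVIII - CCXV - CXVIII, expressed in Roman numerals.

CDXVIII = 418, CCXV = 215, CXVIII = 118
418 - 215 = 203
203 - 118 = 85

LXXXV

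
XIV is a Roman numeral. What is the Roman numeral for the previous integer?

XIV = 14, so the previous integer is 14 - 1 = 13

XIII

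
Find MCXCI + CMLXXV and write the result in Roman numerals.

MCXCI = 1191
CMLXXV = 975
1191 + 975 = 2166

MMCLXVI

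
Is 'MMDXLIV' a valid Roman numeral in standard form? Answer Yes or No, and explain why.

'MMDXLIV': Check the rules: uses only the symbols I, V, X, L, C, D, M; no symbol is repeated more than three times in a row; V, L and D each appear at most once; the only places a smaller symbol precedes a larger one are the allowed subtractive pairs XL, IV, the symbol right after such a pair (if any) is smaller than the pair's first symbol, and otherwise the values never increase from left to right. Value: M (1000) + M (1000) + D (500) + XL (40) + IV (4) = 2544. So it is a valid standard Roman numeral.

Yes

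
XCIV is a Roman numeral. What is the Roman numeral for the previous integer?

XCIV = 94, so the previous integer is 94 - 1 = 93

XCIII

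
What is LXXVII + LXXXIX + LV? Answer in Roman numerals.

LXXVII = 77, LXXXIX = 89, LV = 55
77 + 89 = 166
166 + 55 = 221

CCXXI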